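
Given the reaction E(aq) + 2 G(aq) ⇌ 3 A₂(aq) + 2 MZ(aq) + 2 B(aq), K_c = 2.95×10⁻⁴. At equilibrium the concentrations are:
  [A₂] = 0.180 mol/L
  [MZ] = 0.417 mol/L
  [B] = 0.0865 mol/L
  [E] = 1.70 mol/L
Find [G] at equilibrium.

At equilibrium, K_c = [A₂]³·[MZ]²·[B]² / ([E]·[G]²) = 2.95×10⁻⁴.
(0.180)³·(0.417)²·(0.0865)² / ((1.70)·([G])²) = 2.95×10⁻⁴
[G]² = 0.0151 ⇒ [G] = 0.123 mol/L

[G] = 0.123 mol/L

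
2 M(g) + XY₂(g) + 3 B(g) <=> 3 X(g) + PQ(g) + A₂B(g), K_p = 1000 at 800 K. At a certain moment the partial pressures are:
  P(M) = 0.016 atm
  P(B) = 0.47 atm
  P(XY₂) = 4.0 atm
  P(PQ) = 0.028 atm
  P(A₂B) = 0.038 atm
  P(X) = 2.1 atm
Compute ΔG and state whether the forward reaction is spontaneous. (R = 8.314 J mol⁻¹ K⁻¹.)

Q_p = P(X)³·P(PQ)·P(A₂B) / (P(M)²·P(XY₂)·P(B)³) = (2.1)³·(0.028)·(0.038) / ((0.016)²·(4.0)·(0.47)³) = 92.7
ΔG = RT ln(Q_p/K_p) = (8.314 J mol⁻¹ K⁻¹)(800 K) × ln(92.7/1000)
   = (6.651 kJ/mol)(-2.378) = -15.8 kJ/mol
ΔG < 0, so the forward reaction is spontaneous (proceeds forward).

ΔG = -15.8 kJ/mol; the forward reaction is spontaneous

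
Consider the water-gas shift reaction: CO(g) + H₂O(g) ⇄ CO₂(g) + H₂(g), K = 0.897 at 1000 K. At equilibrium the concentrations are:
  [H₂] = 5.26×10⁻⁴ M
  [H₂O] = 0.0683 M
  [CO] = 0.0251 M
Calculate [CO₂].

[CO₂] = 2.92 M

At equilibrium, K = [CO₂]·[H₂] / ([CO]·[H₂O]) = 0.897.
([CO₂])·(5.26×10⁻⁴) / ((0.0251)·(0.0683)) = 0.897
[CO₂] = 2.92 M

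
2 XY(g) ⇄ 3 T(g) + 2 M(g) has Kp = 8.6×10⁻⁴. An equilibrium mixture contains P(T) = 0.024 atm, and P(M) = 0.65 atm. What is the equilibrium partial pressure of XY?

P(XY) = 0.082 atm

At equilibrium, Kp = P(T)³·P(M)² / P(XY)² = 8.6×10⁻⁴.
(0.024)³·(0.65)² / (P(XY))² = 8.6×10⁻⁴
P(XY)² = 0.00679 ⇒ P(XY) = 0.082 atm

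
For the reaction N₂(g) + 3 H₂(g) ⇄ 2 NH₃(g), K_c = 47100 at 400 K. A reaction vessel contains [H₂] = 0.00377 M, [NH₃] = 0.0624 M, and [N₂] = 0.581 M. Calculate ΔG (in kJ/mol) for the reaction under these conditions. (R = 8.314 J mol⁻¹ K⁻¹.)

ΔG = 3.25 kJ/mol

Q_c = [NH₃]² / ([N₂]·[H₂]³) = (0.0624)² / ((0.581)·(0.00377)³) = 1.25e5
ΔG = RT ln(Q_c/K_c) = (8.314 J mol⁻¹ K⁻¹)(400 K) × ln(1.25e5/47100)
   = (3.326 kJ/mol)(0.9760) = 3.25 kJ/mol
ΔG > 0, so the forward reaction is non-spontaneous (proceeds in reverse).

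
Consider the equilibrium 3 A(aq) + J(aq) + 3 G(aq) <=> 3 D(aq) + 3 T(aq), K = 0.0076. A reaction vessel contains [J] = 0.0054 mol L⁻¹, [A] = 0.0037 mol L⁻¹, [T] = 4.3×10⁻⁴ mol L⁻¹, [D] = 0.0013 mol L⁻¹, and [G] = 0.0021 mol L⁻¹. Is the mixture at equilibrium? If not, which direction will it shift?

no; Q > K, reaction proceeds in reverse

Q = [D]³·[T]³ / ([A]³·[J]·[G]³) = (0.0013)³·(4.3×10⁻⁴)³ / ((0.0037)³·(0.0054)·(0.0021)³) = 0.069
Q = 0.069 > K = 0.0076: net reverse reaction.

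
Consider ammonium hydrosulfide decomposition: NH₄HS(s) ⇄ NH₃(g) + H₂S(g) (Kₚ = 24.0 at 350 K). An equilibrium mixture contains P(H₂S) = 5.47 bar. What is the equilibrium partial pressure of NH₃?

(NH₄HS is a pure solid — omitted from Kₚ.)
At equilibrium, Kₚ = P(NH₃)·P(H₂S) = 24.0.
(P(NH₃))·(5.47) = 24.0
P(NH₃) = 4.39 bar

P(NH₃) = 4.39 bar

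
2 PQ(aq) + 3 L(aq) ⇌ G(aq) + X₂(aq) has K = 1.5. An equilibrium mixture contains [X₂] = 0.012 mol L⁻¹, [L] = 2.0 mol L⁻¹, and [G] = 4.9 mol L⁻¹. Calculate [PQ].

At equilibrium, K = [G]·[X₂] / ([PQ]²·[L]³) = 1.5.
(4.9)·(0.012) / (([PQ])²·(2.0)³) = 1.5
[PQ]² = 0.00490 ⇒ [PQ] = 0.070 mol L⁻¹

[PQ] = 0.070 mol L⁻¹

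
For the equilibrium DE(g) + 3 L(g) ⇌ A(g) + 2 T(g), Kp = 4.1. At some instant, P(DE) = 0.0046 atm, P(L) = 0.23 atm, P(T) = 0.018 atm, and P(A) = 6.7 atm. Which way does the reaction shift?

Qp = P(A)·P(T)² / (P(DE)·P(L)³) = (6.7)·(0.018)² / ((0.0046)·(0.23)³) = 39
Qp = 39 > Kp = 4.1, so the reverse reaction proceeds.

reverse (toward reactants)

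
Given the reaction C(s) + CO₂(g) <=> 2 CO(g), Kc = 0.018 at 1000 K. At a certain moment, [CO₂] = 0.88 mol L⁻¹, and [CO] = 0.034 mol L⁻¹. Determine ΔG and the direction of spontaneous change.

ΔG = -21.8 kJ/mol; the forward reaction is spontaneous

(C is a pure solid — omitted from Qc.)
Qc = [CO]² / [CO₂] = (0.034)² / (0.88) = 0.00131
ΔG = RT ln(Qc/Kc) = (8.314 J mol⁻¹ K⁻¹)(1000 K) × ln(0.00131/0.018)
   = (8.314 kJ/mol)(-2.620) = -21.8 kJ/mol
ΔG < 0, so the forward reaction is spontaneous (proceeds forward).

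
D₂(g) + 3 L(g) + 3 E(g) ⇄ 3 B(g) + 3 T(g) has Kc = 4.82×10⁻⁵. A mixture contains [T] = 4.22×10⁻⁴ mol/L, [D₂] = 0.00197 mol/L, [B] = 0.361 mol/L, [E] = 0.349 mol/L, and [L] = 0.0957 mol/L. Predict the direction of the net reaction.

Qc = [B]³·[T]³ / ([D₂]·[L]³·[E]³) = (0.361)³·(4.22×10⁻⁴)³ / ((0.00197)·(0.0957)³·(0.349)³) = 4.82×10⁻⁵
Qc = 4.82×10⁻⁵ = Kc, so the system is already at equilibrium.

no net change (already at equilibrium)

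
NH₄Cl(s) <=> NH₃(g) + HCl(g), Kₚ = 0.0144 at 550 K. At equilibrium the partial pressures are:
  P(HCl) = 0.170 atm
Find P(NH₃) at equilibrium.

P(NH₃) = 0.0847 atm

(NH₄Cl is a pure solid — omitted from Kₚ.)
At equilibrium, Kₚ = P(NH₃)·P(HCl) = 0.0144.
(P(NH₃))·(0.170) = 0.0144
P(NH₃) = 0.0847 atm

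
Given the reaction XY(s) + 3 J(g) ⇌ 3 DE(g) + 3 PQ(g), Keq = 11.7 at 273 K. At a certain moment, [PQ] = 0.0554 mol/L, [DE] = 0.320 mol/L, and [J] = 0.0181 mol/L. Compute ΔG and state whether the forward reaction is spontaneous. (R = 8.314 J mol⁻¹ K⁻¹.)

ΔG = -5.72 kJ/mol; the forward reaction is spontaneous

(XY is a pure solid — omitted from Q.)
Q = [DE]³·[PQ]³ / [J]³ = (0.320)³·(0.0554)³ / (0.0181)³ = 0.940
ΔG = RT ln(Q/Keq) = (8.314 J mol⁻¹ K⁻¹)(273 K) × ln(0.940/11.7)
   = (2.270 kJ/mol)(-2.521) = -5.72 kJ/mol
ΔG < 0, so the forward reaction is spontaneous (proceeds forward).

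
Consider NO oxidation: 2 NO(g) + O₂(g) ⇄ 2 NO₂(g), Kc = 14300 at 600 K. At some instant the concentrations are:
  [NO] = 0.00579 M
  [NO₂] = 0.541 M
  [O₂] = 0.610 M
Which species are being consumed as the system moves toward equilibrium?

none (at equilibrium)

Qc = [NO₂]² / ([NO]²·[O₂]) = (0.541)² / ((0.00579)²·(0.610)) = 14300
Qc = 14300 = Kc; the system is at equilibrium.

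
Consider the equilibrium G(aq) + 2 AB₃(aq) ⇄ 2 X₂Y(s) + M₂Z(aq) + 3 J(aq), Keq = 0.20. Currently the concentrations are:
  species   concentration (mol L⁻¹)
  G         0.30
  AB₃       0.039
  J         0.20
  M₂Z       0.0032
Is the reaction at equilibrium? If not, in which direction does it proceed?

to the right

(X₂Y is a pure solid — omitted from Q.)
Q = [M₂Z]·[J]³ / ([G]·[AB₃]²) = (0.0032)·(0.20)³ / ((0.30)·(0.039)²) = 0.056
Q = 0.056 < Keq = 0.20, so the forward reaction proceeds.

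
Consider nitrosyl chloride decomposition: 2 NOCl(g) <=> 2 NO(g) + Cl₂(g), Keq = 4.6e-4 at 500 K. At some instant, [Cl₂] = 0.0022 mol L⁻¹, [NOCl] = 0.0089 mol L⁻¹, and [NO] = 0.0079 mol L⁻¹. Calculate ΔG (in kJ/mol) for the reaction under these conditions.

Q = [NO]²·[Cl₂] / [NOCl]² = (0.0079)²·(0.0022) / (0.0089)² = 0.00173
ΔG = RT ln(Q/Keq) = (8.314 J mol⁻¹ K⁻¹)(500 K) × ln(0.00173/4.6e-4)
   = (4.157 kJ/mol)(1.325) = 5.51 kJ/mol
ΔG > 0, so the forward reaction is non-spontaneous (proceeds in reverse).

ΔG = 5.51 kJ/mol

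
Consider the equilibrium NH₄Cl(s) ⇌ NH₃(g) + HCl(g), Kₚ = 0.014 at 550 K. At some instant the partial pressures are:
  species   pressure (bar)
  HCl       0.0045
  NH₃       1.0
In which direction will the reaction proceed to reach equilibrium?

(NH₄Cl is a pure solid — omitted from Qₚ.)
Qₚ = P(NH₃)·P(HCl) = (1.0)·(0.0045) = 0.0045
Qₚ = 0.0045 < Kₚ = 0.014, so the forward reaction proceeds.

to the right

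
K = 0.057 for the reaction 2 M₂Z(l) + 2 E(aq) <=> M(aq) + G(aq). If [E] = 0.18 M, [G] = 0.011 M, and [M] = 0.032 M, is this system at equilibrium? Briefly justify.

no; Q < K, reaction proceeds forward

(M₂Z is a pure liquid — omitted from Q.)
Q = [M]·[G] / [E]² = (0.032)·(0.011) / (0.18)² = 0.011
Q = 0.011 < K = 0.057: net forward reaction.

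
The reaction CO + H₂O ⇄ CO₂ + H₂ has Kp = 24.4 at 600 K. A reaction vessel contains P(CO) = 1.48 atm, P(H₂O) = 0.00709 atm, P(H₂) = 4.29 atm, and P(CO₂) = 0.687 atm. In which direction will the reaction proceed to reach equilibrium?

Qp = P(CO₂)·P(H₂) / (P(CO)·P(H₂O)) = (0.687)·(4.29) / ((1.48)·(0.00709)) = 281
Qp = 281 > Kp = 24.4, so the reverse reaction proceeds.

reverse (toward reactants)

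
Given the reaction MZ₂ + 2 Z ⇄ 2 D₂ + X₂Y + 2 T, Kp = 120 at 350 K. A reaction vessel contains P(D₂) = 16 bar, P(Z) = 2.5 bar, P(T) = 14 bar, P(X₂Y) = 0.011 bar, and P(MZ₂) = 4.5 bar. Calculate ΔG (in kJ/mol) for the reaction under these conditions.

ΔG = -5.27 kJ/mol

Qp = P(D₂)²·P(X₂Y)·P(T)² / (P(MZ₂)·P(Z)²) = (16)²·(0.011)·(14)² / ((4.5)·(2.5)²) = 19.6
ΔG = RT ln(Qp/Kp) = (8.314 J mol⁻¹ K⁻¹)(350 K) × ln(19.6/120)
   = (2.910 kJ/mol)(-1.812) = -5.27 kJ/mol
ΔG < 0, so the forward reaction is spontaneous (proceeds forward).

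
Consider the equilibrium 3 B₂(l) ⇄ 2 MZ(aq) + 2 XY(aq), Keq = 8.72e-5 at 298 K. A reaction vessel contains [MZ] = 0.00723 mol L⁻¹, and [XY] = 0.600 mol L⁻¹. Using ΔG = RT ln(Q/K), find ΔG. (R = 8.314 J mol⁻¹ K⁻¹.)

ΔG = -3.80 kJ/mol

(B₂ is a pure liquid — omitted from Q.)
Q = [MZ]²·[XY]² = (0.00723)²·(0.600)² = 1.88e-5
ΔG = RT ln(Q/Keq) = (8.314 J mol⁻¹ K⁻¹)(298 K) × ln(1.88e-5/8.72e-5)
   = (2.478 kJ/mol)(-1.534) = -3.80 kJ/mol
ΔG < 0, so the forward reaction is spontaneous (proceeds forward).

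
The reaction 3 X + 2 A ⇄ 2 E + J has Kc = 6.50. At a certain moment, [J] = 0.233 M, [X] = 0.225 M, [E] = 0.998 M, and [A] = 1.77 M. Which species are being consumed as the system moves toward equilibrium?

Qc = [E]²·[J] / ([X]³·[A]²) = (0.998)²·(0.233) / ((0.225)³·(1.77)²) = 6.50
Qc = 6.50 = Kc; the system is at equilibrium.

none (at equilibrium)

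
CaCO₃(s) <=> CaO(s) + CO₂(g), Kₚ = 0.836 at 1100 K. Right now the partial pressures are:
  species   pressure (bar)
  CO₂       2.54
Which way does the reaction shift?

to the left

(CaCO₃, CaO are pure solids — omitted from Qₚ.)
Qₚ = P(CO₂) = 2.54
Qₚ = 2.54 > Kₚ = 0.836, so the reverse reaction proceeds.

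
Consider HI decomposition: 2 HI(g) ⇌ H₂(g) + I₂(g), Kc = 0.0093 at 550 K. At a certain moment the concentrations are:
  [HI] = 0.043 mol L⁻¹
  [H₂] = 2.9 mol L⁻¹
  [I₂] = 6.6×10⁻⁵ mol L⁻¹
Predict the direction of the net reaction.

reverse (toward reactants)

Qc = [H₂]·[I₂] / [HI]² = (2.9)·(6.6×10⁻⁵) / (0.043)² = 0.10
Qc = 0.10 > Kc = 0.0093, so the reverse reaction proceeds.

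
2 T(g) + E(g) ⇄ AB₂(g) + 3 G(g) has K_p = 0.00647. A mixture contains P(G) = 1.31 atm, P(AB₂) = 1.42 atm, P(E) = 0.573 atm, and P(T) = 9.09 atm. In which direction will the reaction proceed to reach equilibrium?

Q_p = P(AB₂)·P(G)³ / (P(T)²·P(E)) = (1.42)·(1.31)³ / ((9.09)²·(0.573)) = 0.0674
Q_p = 0.0674 > K_p = 0.00647, so the reverse reaction proceeds.

to the left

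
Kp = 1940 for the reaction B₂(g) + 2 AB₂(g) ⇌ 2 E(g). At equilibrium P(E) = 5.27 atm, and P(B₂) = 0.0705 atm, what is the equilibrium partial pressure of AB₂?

P(AB₂) = 0.451 atm

At equilibrium, Kp = P(E)² / (P(B₂)·P(AB₂)²) = 1940.
(5.27)² / ((0.0705)·(P(AB₂))²) = 1940
P(AB₂)² = 0.203 ⇒ P(AB₂) = 0.451 atm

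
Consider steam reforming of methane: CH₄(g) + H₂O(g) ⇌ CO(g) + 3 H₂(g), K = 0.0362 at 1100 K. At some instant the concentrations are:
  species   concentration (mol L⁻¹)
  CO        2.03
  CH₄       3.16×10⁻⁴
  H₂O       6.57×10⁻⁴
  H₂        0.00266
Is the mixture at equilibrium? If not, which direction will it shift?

no; Q > K, reaction proceeds in reverse

Q = [CO]·[H₂]³ / ([CH₄]·[H₂O]) = (2.03)·(0.00266)³ / ((3.16×10⁻⁴)·(6.57×10⁻⁴)) = 0.184
Q = 0.184 > K = 0.0362: net reverse reaction.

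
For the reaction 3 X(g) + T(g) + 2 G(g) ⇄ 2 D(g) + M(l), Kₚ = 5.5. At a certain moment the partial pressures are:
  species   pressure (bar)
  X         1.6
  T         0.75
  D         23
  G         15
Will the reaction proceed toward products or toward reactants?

forward (toward products)

(M is a pure liquid — omitted from Qₚ.)
Qₚ = P(D)² / (P(X)³·P(T)·P(G)²) = (23)² / ((1.6)³·(0.75)·(15)²) = 0.77
Qₚ = 0.77 < Kₚ = 5.5, so the forward reaction proceeds.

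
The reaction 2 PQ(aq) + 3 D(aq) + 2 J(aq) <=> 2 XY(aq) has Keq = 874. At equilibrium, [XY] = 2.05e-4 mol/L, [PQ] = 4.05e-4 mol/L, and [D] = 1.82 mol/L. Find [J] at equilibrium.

At equilibrium, Keq = [XY]² / ([PQ]²·[D]³·[J]²) = 874.
(2.05e-4)² / ((4.05e-4)²·(1.82)³·([J])²) = 874
[J]² = 4.86e-5 ⇒ [J] = 0.00697 mol/L

[J] = 0.00697 mol/L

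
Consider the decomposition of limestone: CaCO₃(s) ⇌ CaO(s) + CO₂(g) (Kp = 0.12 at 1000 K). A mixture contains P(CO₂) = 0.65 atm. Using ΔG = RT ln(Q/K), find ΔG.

(CaCO₃, CaO are pure solids — omitted from Qp.)
Qp = P(CO₂) = 0.650
ΔG = RT ln(Qp/Kp) = (8.314 J mol⁻¹ K⁻¹)(1000 K) × ln(0.650/0.12)
   = (8.314 kJ/mol)(1.689) = 14.0 kJ/mol
ΔG > 0, so the forward reaction is non-spontaneous (proceeds in reverse).

ΔG = 14.0 kJ/mol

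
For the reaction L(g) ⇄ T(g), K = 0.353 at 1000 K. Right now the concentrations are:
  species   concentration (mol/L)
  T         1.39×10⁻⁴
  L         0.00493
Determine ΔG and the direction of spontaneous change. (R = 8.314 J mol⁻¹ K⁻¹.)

ΔG = -21.0 kJ/mol; the forward reaction is spontaneous

Q = [T] / [L] = (1.39×10⁻⁴) / (0.00493) = 0.0282
ΔG = RT ln(Q/K) = (8.314 J mol⁻¹ K⁻¹)(1000 K) × ln(0.0282/0.353)
   = (8.314 kJ/mol)(-2.527) = -21.0 kJ/mol
ΔG < 0, so the forward reaction is spontaneous (proceeds forward).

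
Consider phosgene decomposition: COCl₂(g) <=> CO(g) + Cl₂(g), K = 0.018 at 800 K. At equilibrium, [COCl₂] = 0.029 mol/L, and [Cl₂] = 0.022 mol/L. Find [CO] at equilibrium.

[CO] = 0.024 mol/L

At equilibrium, K = [CO]·[Cl₂] / [COCl₂] = 0.018.
([CO])·(0.022) / (0.029) = 0.018
[CO] = 0.0237 = 0.024 mol/L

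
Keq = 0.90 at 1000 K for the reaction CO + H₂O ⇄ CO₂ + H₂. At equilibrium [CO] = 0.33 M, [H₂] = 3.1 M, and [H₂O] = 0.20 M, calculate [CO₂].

At equilibrium, Keq = [CO₂]·[H₂] / ([CO]·[H₂O]) = 0.90.
([CO₂])·(3.1) / ((0.33)·(0.20)) = 0.90
[CO₂] = 0.0192 = 0.019 M

[CO₂] = 0.019 M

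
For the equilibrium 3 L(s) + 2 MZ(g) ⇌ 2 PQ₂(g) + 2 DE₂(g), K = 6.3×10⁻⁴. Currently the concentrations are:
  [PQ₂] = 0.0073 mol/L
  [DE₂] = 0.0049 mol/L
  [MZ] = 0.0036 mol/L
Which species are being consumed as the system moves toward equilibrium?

L, MZ (reactants)

(L is a pure solid — omitted from Q.)
Q = [PQ₂]²·[DE₂]² / [MZ]² = (0.0073)²·(0.0049)² / (0.0036)² = 9.9×10⁻⁵
Q = 9.9×10⁻⁵ < K = 6.3×10⁻⁴: net forward reaction.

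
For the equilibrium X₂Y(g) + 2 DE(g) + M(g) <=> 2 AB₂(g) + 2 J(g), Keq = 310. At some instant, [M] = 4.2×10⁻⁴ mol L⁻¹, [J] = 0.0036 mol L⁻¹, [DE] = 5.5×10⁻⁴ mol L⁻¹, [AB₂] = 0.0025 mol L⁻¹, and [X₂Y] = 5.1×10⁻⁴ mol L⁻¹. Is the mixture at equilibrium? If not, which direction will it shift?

no; Q > K, reaction proceeds in reverse

Q = [AB₂]²·[J]² / ([X₂Y]·[DE]²·[M]) = (0.0025)²·(0.0036)² / ((5.1×10⁻⁴)·(5.5×10⁻⁴)²·(4.2×10⁻⁴)) = 1300
Q = 1300 > Keq = 310: net reverse reaction.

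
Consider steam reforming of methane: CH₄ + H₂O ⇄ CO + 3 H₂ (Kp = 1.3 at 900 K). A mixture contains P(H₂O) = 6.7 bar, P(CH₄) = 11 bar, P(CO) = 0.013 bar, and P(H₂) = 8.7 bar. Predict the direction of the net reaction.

Qp = P(CO)·P(H₂)³ / (P(CH₄)·P(H₂O)) = (0.013)·(8.7)³ / ((11)·(6.7)) = 0.12
Qp = 0.12 < Kp = 1.3, so the forward reaction proceeds.

in the forward direction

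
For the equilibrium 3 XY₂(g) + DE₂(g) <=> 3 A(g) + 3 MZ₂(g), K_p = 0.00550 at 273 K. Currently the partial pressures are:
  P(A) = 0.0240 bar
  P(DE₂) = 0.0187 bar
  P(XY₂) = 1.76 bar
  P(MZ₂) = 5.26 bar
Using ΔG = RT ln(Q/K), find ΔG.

ΔG = 2.90 kJ/mol

Q_p = P(A)³·P(MZ₂)³ / (P(XY₂)³·P(DE₂)) = (0.0240)³·(5.26)³ / ((1.76)³·(0.0187)) = 0.0197
ΔG = RT ln(Q_p/K_p) = (8.314 J mol⁻¹ K⁻¹)(273 K) × ln(0.0197/0.00550)
   = (2.270 kJ/mol)(1.276) = 2.90 kJ/mol
ΔG > 0, so the forward reaction is non-spontaneous (proceeds in reverse).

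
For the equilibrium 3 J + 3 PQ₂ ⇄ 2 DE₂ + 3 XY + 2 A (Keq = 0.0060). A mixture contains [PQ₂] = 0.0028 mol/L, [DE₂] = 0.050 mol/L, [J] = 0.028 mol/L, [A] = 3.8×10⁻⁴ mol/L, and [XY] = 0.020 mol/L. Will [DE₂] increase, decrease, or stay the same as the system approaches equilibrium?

Q = [DE₂]²·[XY]³·[A]² / ([J]³·[PQ₂]³) = (0.050)²·(0.020)³·(3.8×10⁻⁴)² / ((0.028)³·(0.0028)³) = 0.0060
Q = 0.0060 = Keq; the system is at equilibrium.

stay the same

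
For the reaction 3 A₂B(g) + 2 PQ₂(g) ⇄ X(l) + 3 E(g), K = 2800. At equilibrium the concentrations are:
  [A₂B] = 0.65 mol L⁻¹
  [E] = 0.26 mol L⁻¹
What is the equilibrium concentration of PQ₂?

(X is a pure liquid — omitted from K.)
At equilibrium, K = [E]³ / ([A₂B]³·[PQ₂]²) = 2800.
(0.26)³ / ((0.65)³·([PQ₂])²) = 2800
[PQ₂]² = 2.29×10⁻⁵ ⇒ [PQ₂] = 0.0048 mol L⁻¹

[PQ₂] = 0.0048 mol L⁻¹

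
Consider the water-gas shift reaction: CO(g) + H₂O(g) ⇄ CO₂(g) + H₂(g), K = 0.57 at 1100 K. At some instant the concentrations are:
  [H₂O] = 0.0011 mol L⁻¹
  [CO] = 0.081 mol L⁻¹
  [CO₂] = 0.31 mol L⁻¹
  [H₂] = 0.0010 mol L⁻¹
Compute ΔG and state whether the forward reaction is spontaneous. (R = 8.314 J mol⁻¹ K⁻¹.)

Q = [CO₂]·[H₂] / ([CO]·[H₂O]) = (0.31)·(0.0010) / ((0.081)·(0.0011)) = 3.48
ΔG = RT ln(Q/K) = (8.314 J mol⁻¹ K⁻¹)(1100 K) × ln(3.48/0.57)
   = (9.145 kJ/mol)(1.809) = 16.5 kJ/mol
ΔG > 0, so the forward reaction is non-spontaneous (proceeds in reverse).

ΔG = 16.5 kJ/mol; the forward reaction is non-spontaneous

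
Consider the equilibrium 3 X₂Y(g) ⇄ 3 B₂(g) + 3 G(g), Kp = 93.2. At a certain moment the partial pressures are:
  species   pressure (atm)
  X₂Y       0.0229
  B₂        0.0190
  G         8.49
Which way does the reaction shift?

in the reverse direction

Qp = P(B₂)³·P(G)³ / P(X₂Y)³ = (0.0190)³·(8.49)³ / (0.0229)³ = 350
Qp = 350 > Kp = 93.2, so the reverse reaction proceeds.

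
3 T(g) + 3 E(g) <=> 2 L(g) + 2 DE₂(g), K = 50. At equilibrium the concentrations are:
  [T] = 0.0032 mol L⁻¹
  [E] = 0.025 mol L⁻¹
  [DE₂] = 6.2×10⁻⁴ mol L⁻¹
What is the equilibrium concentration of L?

At equilibrium, K = [L]²·[DE₂]² / ([T]³·[E]³) = 50.
([L])²·(6.2×10⁻⁴)² / ((0.0032)³·(0.025)³) = 50
[L]² = 6.66×10⁻⁵ ⇒ [L] = 0.0082 mol L⁻¹

[L] = 0.0082 mol L⁻¹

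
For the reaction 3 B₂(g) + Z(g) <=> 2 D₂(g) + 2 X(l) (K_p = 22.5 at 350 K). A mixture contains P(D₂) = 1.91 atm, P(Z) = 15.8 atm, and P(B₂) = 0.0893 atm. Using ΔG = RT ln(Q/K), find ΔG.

(X is a pure liquid — omitted from Q_p.)
Q_p = P(D₂)² / (P(B₂)³·P(Z)) = (1.91)² / ((0.0893)³·(15.8)) = 324
ΔG = RT ln(Q_p/K_p) = (8.314 J mol⁻¹ K⁻¹)(350 K) × ln(324/22.5)
   = (2.910 kJ/mol)(2.667) = 7.76 kJ/mol
ΔG > 0, so the forward reaction is non-spontaneous (proceeds in reverse).

ΔG = 7.76 kJ/mol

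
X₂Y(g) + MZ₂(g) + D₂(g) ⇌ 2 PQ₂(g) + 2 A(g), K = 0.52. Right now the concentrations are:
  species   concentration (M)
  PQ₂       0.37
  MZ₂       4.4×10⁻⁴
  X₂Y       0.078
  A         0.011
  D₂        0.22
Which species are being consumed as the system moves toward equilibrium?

PQ₂, A (products)

Q = [PQ₂]²·[A]² / ([X₂Y]·[MZ₂]·[D₂]) = (0.37)²·(0.011)² / ((0.078)·(4.4×10⁻⁴)·(0.22)) = 2.2
Q = 2.2 > K = 0.52: net reverse reaction.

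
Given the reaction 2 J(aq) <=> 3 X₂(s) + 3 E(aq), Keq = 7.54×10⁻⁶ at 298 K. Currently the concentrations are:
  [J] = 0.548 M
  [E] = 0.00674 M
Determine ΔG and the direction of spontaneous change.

ΔG = -4.96 kJ/mol; the forward reaction is spontaneous

(X₂ is a pure solid — omitted from Q.)
Q = [E]³ / [J]² = (0.00674)³ / (0.548)² = 1.02×10⁻⁶
ΔG = RT ln(Q/Keq) = (8.314 J mol⁻¹ K⁻¹)(298 K) × ln(1.02×10⁻⁶/7.54×10⁻⁶)
   = (2.478 kJ/mol)(-2.000) = -4.96 kJ/mol
ΔG < 0, so the forward reaction is spontaneous (proceeds forward).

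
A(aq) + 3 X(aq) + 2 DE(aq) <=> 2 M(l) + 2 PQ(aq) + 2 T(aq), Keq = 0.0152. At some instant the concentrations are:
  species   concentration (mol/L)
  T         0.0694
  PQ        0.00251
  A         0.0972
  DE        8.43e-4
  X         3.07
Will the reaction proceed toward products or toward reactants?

no net change (already at equilibrium)

(M is a pure liquid — omitted from Q.)
Q = [PQ]²·[T]² / ([A]·[X]³·[DE]²) = (0.00251)²·(0.0694)² / ((0.0972)·(3.07)³·(8.43e-4)²) = 0.0152
Q = 0.0152 = Keq, so the system is already at equilibrium.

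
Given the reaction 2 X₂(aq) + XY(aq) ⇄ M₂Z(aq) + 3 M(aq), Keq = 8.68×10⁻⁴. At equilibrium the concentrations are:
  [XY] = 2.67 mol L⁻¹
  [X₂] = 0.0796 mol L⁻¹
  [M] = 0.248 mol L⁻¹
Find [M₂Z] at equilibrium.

At equilibrium, Keq = [M₂Z]·[M]³ / ([X₂]²·[XY]) = 8.68×10⁻⁴.
([M₂Z])·(0.248)³ / ((0.0796)²·(2.67)) = 8.68×10⁻⁴
[M₂Z] = 9.63×10⁻⁴ mol L⁻¹

[M₂Z] = 9.63×10⁻⁴ mol L⁻¹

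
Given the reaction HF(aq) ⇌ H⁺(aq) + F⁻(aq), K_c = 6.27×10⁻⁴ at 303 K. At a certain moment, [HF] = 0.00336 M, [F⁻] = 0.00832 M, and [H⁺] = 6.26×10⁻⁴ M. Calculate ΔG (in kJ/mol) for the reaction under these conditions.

ΔG = 2.28 kJ/mol

Q_c = [H⁺]·[F⁻] / [HF] = (6.26×10⁻⁴)·(0.00832) / (0.00336) = 0.00155
ΔG = RT ln(Q_c/K_c) = (8.314 J mol⁻¹ K⁻¹)(303 K) × ln(0.00155/6.27×10⁻⁴)
   = (2.519 kJ/mol)(0.9051) = 2.28 kJ/mol
ΔG > 0, so the forward reaction is non-spontaneous (proceeds in reverse).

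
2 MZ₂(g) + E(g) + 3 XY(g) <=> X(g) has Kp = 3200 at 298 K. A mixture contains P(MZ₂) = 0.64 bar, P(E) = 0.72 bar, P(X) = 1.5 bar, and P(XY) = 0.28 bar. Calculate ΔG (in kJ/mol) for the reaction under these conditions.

Qp = P(X) / (P(MZ₂)²·P(E)·P(XY)³) = (1.5) / ((0.64)²·(0.72)·(0.28)³) = 232
ΔG = RT ln(Qp/Kp) = (8.314 J mol⁻¹ K⁻¹)(298 K) × ln(232/3200)
   = (2.478 kJ/mol)(-2.624) = -6.50 kJ/mol
ΔG < 0, so the forward reaction is spontaneous (proceeds forward).

ΔG = -6.50 kJ/mol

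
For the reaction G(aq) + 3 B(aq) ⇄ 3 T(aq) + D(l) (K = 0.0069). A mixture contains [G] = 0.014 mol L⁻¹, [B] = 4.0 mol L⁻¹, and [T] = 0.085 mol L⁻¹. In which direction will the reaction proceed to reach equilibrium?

(D is a pure liquid — omitted from Q.)
Q = [T]³ / ([G]·[B]³) = (0.085)³ / ((0.014)·(4.0)³) = 6.9×10⁻⁴
Q = 6.9×10⁻⁴ < K = 0.0069, so the forward reaction proceeds.

to the right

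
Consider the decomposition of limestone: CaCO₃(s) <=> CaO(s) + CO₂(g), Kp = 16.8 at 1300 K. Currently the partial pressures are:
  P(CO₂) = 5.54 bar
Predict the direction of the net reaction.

toward products

(CaCO₃, CaO are pure solids — omitted from Qp.)
Qp = P(CO₂) = 5.54
Qp = 5.54 < Kp = 16.8, so the forward reaction proceeds.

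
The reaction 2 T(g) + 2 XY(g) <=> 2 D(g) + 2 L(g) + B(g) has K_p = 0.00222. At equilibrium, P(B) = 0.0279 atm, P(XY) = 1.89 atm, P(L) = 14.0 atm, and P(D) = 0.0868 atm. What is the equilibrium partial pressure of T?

P(T) = 2.28 atm

At equilibrium, K_p = P(D)²·P(L)²·P(B) / (P(T)²·P(XY)²) = 0.00222.
(0.0868)²·(14.0)²·(0.0279) / ((P(T))²·(1.89)²) = 0.00222
P(T)² = 5.20 ⇒ P(T) = 2.28 atm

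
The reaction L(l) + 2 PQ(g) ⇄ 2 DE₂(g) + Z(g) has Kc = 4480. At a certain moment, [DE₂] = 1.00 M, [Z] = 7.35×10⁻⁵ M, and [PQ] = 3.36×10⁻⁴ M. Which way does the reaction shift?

(L is a pure liquid — omitted from Qc.)
Qc = [DE₂]²·[Z] / [PQ]² = (1.00)²·(7.35×10⁻⁵) / (3.36×10⁻⁴)² = 651
Qc = 651 < Kc = 4480, so the forward reaction proceeds.

to the right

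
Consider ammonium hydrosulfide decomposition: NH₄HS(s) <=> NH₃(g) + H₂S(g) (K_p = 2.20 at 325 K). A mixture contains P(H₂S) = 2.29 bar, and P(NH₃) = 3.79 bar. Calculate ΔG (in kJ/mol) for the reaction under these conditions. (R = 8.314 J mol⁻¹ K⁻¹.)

ΔG = 3.71 kJ/mol

(NH₄HS is a pure solid — omitted from Q_p.)
Q_p = P(NH₃)·P(H₂S) = (3.79)·(2.29) = 8.68
ΔG = RT ln(Q_p/K_p) = (8.314 J mol⁻¹ K⁻¹)(325 K) × ln(8.68/2.20)
   = (2.702 kJ/mol)(1.373) = 3.71 kJ/mol
ΔG > 0, so the forward reaction is non-spontaneous (proceeds in reverse).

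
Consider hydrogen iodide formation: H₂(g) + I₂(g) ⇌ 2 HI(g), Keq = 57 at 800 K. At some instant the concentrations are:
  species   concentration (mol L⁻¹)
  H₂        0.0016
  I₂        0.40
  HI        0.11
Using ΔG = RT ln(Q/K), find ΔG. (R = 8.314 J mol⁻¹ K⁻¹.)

Q = [HI]² / ([H₂]·[I₂]) = (0.11)² / ((0.0016)·(0.40)) = 18.9
ΔG = RT ln(Q/Keq) = (8.314 J mol⁻¹ K⁻¹)(800 K) × ln(18.9/57)
   = (6.651 kJ/mol)(-1.104) = -7.34 kJ/mol
ΔG < 0, so the forward reaction is spontaneous (proceeds forward).

ΔG = -7.34 kJ/mol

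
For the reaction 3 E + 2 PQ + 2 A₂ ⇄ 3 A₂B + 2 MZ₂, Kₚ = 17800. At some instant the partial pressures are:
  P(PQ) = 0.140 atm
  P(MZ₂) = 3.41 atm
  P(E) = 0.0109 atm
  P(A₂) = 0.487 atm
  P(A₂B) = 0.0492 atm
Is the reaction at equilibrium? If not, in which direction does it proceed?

to the left

Qₚ = P(A₂B)³·P(MZ₂)² / (P(E)³·P(PQ)²·P(A₂)²) = (0.0492)³·(3.41)² / ((0.0109)³·(0.140)²·(0.487)²) = 2.30e5
Qₚ = 2.30e5 > Kₚ = 17800, so the reverse reaction proceeds.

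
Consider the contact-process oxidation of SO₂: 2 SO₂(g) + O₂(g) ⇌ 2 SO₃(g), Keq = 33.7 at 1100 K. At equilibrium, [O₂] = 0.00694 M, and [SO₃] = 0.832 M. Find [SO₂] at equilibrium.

At equilibrium, Keq = [SO₃]² / ([SO₂]²·[O₂]) = 33.7.
(0.832)² / (([SO₂])²·(0.00694)) = 33.7
[SO₂]² = 2.96 ⇒ [SO₂] = 1.72 M

[SO₂] = 1.72 M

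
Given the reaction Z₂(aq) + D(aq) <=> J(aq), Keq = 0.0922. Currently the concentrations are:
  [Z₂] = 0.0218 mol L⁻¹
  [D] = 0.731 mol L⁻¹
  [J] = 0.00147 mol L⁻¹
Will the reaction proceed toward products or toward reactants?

Q = [J] / ([Z₂]·[D]) = (0.00147) / ((0.0218)·(0.731)) = 0.0922
Q = 0.0922 = Keq, so the system is already at equilibrium.

neither direction; the system is at equilibrium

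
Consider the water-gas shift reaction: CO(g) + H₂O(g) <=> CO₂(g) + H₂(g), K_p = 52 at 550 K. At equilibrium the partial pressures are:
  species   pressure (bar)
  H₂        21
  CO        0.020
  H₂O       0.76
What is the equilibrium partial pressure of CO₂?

At equilibrium, K_p = P(CO₂)·P(H₂) / (P(CO)·P(H₂O)) = 52.
(P(CO₂))·(21) / ((0.020)·(0.76)) = 52
P(CO₂) = 0.0376 = 0.038 bar

P(CO₂) = 0.038 bar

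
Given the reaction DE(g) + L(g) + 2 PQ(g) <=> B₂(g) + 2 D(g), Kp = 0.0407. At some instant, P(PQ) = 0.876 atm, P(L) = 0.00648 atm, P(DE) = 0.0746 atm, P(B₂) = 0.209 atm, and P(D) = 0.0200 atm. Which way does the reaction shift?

Qp = P(B₂)·P(D)² / (P(DE)·P(L)·P(PQ)²) = (0.209)·(0.0200)² / ((0.0746)·(0.00648)·(0.876)²) = 0.225
Qp = 0.225 > Kp = 0.0407, so the reverse reaction proceeds.

in the reverse direction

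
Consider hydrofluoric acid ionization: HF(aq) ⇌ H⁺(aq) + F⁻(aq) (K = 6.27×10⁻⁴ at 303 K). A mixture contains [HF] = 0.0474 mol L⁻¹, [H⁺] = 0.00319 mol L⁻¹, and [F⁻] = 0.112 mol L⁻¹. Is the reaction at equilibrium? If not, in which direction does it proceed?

toward reactants

Q = [H⁺]·[F⁻] / [HF] = (0.00319)·(0.112) / (0.0474) = 0.00754
Q = 0.00754 > K = 6.27×10⁻⁴, so the reverse reaction proceeds.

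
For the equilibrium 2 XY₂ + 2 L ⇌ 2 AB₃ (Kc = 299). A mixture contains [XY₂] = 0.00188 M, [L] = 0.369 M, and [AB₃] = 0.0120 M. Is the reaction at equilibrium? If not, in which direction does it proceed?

at equilibrium

Qc = [AB₃]² / ([XY₂]²·[L]²) = (0.0120)² / ((0.00188)²·(0.369)²) = 299
Qc = 299 = Kc, so the system is already at equilibrium.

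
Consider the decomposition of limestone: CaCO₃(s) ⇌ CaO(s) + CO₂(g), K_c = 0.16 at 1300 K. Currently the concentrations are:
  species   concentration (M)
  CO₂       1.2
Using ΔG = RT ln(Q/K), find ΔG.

(CaCO₃, CaO are pure solids — omitted from Q_c.)
Q_c = [CO₂] = 1.20
ΔG = RT ln(Q_c/K_c) = (8.314 J mol⁻¹ K⁻¹)(1300 K) × ln(1.20/0.16)
   = (10.81 kJ/mol)(2.015) = 21.8 kJ/mol
ΔG > 0, so the forward reaction is non-spontaneous (proceeds in reverse).

ΔG = 21.8 kJ/mol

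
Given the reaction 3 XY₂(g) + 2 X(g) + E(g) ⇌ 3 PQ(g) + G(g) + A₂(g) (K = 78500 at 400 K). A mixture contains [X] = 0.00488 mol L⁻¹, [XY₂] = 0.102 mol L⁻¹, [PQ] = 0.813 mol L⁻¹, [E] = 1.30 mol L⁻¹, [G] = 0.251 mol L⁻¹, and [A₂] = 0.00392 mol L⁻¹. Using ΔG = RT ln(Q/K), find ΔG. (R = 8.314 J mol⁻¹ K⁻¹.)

Q = [PQ]³·[G]·[A₂] / ([XY₂]³·[X]²·[E]) = (0.813)³·(0.251)·(0.00392) / ((0.102)³·(0.00488)²·(1.30)) = 16100
ΔG = RT ln(Q/K) = (8.314 J mol⁻¹ K⁻¹)(400 K) × ln(16100/78500)
   = (3.326 kJ/mol)(-1.584) = -5.27 kJ/mol
ΔG < 0, so the forward reaction is spontaneous (proceeds forward).

ΔG = -5.27 kJ/mol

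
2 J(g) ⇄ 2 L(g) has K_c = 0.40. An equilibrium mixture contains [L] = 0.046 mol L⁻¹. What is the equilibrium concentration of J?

[J] = 0.073 mol L⁻¹

At equilibrium, K_c = [L]² / [J]² = 0.40.
(0.046)² / ([J])² = 0.40
[J]² = 0.00529 ⇒ [J] = 0.073 mol L⁻¹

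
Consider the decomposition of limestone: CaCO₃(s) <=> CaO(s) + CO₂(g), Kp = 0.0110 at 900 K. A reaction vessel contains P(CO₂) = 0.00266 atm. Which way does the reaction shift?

forward (toward products)

(CaCO₃, CaO are pure solids — omitted from Qp.)
Qp = P(CO₂) = 0.00266
Qp = 0.00266 < Kp = 0.0110, so the forward reaction proceeds.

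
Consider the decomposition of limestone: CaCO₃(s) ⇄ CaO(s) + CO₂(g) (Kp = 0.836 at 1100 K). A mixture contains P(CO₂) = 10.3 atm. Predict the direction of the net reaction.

in the reverse direction

(CaCO₃, CaO are pure solids — omitted from Qp.)
Qp = P(CO₂) = 10.3
Qp = 10.3 > Kp = 0.836, so the reverse reaction proceeds.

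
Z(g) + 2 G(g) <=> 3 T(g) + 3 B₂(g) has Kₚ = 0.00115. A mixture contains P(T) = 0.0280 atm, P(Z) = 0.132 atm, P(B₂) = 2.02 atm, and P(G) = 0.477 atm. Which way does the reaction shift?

toward reactants

Qₚ = P(T)³·P(B₂)³ / (P(Z)·P(G)²) = (0.0280)³·(2.02)³ / ((0.132)·(0.477)²) = 0.00602
Qₚ = 0.00602 > Kₚ = 0.00115, so the reverse reaction proceeds.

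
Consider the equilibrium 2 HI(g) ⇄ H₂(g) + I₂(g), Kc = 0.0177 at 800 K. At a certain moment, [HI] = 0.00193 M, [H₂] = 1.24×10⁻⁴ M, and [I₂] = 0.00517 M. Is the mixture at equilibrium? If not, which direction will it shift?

Qc = [H₂]·[I₂] / [HI]² = (1.24×10⁻⁴)·(0.00517) / (0.00193)² = 0.172
Qc = 0.172 > Kc = 0.0177: net reverse reaction.

no; Q > K, reaction proceeds in reverse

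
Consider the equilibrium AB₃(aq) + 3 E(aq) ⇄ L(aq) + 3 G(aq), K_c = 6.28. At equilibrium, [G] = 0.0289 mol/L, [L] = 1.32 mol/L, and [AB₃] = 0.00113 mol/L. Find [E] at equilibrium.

At equilibrium, K_c = [L]·[G]³ / ([AB₃]·[E]³) = 6.28.
(1.32)·(0.0289)³ / ((0.00113)·([E])³) = 6.28
[E]³ = 0.00449 ⇒ [E] = 0.165 mol/L

[E] = 0.165 mol/L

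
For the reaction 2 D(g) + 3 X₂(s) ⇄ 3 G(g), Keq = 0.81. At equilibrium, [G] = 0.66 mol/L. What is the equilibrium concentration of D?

(X₂ is a pure solid — omitted from Keq.)
At equilibrium, Keq = [G]³ / [D]² = 0.81.
(0.66)³ / ([D])² = 0.81
[D]² = 0.355 ⇒ [D] = 0.60 mol/L

[D] = 0.60 mol/L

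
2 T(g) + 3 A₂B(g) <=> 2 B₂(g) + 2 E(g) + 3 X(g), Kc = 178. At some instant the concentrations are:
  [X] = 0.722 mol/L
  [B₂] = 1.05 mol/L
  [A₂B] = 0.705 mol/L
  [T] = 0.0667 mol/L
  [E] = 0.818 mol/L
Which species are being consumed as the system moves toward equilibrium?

Qc = [B₂]²·[E]²·[X]³ / ([T]²·[A₂B]³) = (1.05)²·(0.818)²·(0.722)³ / ((0.0667)²·(0.705)³) = 178
Qc = 178 = Kc; the system is at equilibrium.

none (at equilibrium)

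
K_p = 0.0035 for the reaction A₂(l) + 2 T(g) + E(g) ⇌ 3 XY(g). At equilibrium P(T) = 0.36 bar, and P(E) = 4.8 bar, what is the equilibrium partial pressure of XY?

P(XY) = 0.13 bar

(A₂ is a pure liquid — omitted from K_p.)
At equilibrium, K_p = P(XY)³ / (P(T)²·P(E)) = 0.0035.
(P(XY))³ / ((0.36)²·(4.8)) = 0.0035
P(XY)³ = 0.00218 ⇒ P(XY) = 0.13 bar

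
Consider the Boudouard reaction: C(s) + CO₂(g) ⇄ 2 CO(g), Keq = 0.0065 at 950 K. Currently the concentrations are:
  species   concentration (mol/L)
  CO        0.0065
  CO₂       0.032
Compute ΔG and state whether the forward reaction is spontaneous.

(C is a pure solid — omitted from Q.)
Q = [CO]² / [CO₂] = (0.0065)² / (0.032) = 0.00132
ΔG = RT ln(Q/Keq) = (8.314 J mol⁻¹ K⁻¹)(950 K) × ln(0.00132/0.0065)
   = (7.898 kJ/mol)(-1.594) = -12.6 kJ/mol
ΔG < 0, so the forward reaction is spontaneous (proceeds forward).

ΔG = -12.6 kJ/mol; the forward reaction is spontaneous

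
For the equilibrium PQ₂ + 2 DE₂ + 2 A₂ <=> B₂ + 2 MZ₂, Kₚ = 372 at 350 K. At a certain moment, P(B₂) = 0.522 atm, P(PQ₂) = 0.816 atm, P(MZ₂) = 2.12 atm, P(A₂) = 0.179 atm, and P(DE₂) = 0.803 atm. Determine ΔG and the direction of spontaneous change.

ΔG = -2.86 kJ/mol; the forward reaction is spontaneous

Qₚ = P(B₂)·P(MZ₂)² / (P(PQ₂)·P(DE₂)²·P(A₂)²) = (0.522)·(2.12)² / ((0.816)·(0.803)²·(0.179)²) = 139
ΔG = RT ln(Qₚ/Kₚ) = (8.314 J mol⁻¹ K⁻¹)(350 K) × ln(139/372)
   = (2.910 kJ/mol)(-0.9844) = -2.86 kJ/mol
ΔG < 0, so the forward reaction is spontaneous (proceeds forward).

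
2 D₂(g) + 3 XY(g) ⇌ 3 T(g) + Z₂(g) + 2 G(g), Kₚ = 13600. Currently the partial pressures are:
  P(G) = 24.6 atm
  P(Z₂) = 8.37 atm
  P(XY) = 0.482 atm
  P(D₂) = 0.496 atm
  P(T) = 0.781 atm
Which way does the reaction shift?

reverse (toward reactants)

Qₚ = P(T)³·P(Z₂)·P(G)² / (P(D₂)²·P(XY)³) = (0.781)³·(8.37)·(24.6)² / ((0.496)²·(0.482)³) = 87600
Qₚ = 87600 > Kₚ = 13600, so the reverse reaction proceeds.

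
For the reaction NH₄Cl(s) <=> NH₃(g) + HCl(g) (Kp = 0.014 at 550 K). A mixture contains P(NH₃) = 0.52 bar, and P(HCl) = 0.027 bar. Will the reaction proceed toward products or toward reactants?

(NH₄Cl is a pure solid — omitted from Qp.)
Qp = P(NH₃)·P(HCl) = (0.52)·(0.027) = 0.014
Qp = 0.014 = Kp, so the system is already at equilibrium.

neither direction; the system is at equilibrium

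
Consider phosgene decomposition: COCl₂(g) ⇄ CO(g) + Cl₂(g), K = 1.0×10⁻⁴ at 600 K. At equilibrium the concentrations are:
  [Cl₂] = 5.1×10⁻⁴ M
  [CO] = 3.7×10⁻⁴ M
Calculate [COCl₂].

At equilibrium, K = [CO]·[Cl₂] / [COCl₂] = 1.0×10⁻⁴.
(3.7×10⁻⁴)·(5.1×10⁻⁴) / ([COCl₂]) = 1.0×10⁻⁴
[COCl₂] = 0.00189 = 0.0019 M

[COCl₂] = 0.0019 M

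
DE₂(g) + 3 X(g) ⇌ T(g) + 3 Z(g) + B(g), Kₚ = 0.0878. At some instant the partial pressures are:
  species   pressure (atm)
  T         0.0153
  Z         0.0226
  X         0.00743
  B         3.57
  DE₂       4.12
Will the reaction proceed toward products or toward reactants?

in the reverse direction

Qₚ = P(T)·P(Z)³·P(B) / (P(DE₂)·P(X)³) = (0.0153)·(0.0226)³·(3.57) / ((4.12)·(0.00743)³) = 0.373
Qₚ = 0.373 > Kₚ = 0.0878, so the reverse reaction proceeds.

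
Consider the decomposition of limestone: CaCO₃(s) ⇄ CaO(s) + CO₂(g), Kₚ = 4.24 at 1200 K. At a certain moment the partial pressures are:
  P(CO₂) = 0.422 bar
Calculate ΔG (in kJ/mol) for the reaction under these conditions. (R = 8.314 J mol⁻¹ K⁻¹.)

ΔG = -23.0 kJ/mol

(CaCO₃, CaO are pure solids — omitted from Qₚ.)
Qₚ = P(CO₂) = 0.422
ΔG = RT ln(Qₚ/Kₚ) = (8.314 J mol⁻¹ K⁻¹)(1200 K) × ln(0.422/4.24)
   = (9.977 kJ/mol)(-2.307) = -23.0 kJ/mol
ΔG < 0, so the forward reaction is spontaneous (proceeds forward).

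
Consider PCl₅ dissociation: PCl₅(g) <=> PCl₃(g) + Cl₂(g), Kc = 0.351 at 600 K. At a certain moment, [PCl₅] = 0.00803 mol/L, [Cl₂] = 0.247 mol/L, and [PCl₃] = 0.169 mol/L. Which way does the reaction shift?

Qc = [PCl₃]·[Cl₂] / [PCl₅] = (0.169)·(0.247) / (0.00803) = 5.20
Qc = 5.20 > Kc = 0.351, so the reverse reaction proceeds.

in the reverse direction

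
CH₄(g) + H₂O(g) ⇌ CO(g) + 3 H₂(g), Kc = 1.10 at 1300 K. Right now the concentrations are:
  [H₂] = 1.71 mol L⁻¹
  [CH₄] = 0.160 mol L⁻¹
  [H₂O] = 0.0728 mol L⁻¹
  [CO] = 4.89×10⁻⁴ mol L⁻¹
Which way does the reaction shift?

forward (toward products)

Qc = [CO]·[H₂]³ / ([CH₄]·[H₂O]) = (4.89×10⁻⁴)·(1.71)³ / ((0.160)·(0.0728)) = 0.210
Qc = 0.210 < Kc = 1.10, so the forward reaction proceeds.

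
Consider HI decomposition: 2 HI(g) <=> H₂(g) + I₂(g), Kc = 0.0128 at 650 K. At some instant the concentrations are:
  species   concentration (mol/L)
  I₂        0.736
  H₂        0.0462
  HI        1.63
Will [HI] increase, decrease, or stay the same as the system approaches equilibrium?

stay the same

Qc = [H₂]·[I₂] / [HI]² = (0.0462)·(0.736) / (1.63)² = 0.0128
Qc = 0.0128 = Kc; the system is at equilibrium.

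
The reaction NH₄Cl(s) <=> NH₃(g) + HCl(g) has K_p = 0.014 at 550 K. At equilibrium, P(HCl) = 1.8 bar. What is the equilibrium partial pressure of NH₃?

P(NH₃) = 0.0078 bar

(NH₄Cl is a pure solid — omitted from K_p.)
At equilibrium, K_p = P(NH₃)·P(HCl) = 0.014.
(P(NH₃))·(1.8) = 0.014
P(NH₃) = 0.00778 = 0.0078 bar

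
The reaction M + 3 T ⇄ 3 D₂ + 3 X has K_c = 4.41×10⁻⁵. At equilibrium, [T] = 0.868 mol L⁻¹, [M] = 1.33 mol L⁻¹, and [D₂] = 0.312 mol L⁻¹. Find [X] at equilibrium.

At equilibrium, K_c = [D₂]³·[X]³ / ([M]·[T]³) = 4.41×10⁻⁵.
(0.312)³·([X])³ / ((1.33)·(0.868)³) = 4.41×10⁻⁵
[X]³ = 0.00126 ⇒ [X] = 0.108 mol L⁻¹

[X] = 0.108 mol L⁻¹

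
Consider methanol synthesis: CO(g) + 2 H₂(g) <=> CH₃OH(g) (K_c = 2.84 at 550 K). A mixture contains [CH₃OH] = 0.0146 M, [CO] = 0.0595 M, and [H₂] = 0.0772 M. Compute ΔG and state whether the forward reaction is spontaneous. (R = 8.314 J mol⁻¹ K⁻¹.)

ΔG = 12.2 kJ/mol; the forward reaction is non-spontaneous

Q_c = [CH₃OH] / ([CO]·[H₂]²) = (0.0146) / ((0.0595)·(0.0772)²) = 41.2
ΔG = RT ln(Q_c/K_c) = (8.314 J mol⁻¹ K⁻¹)(550 K) × ln(41.2/2.84)
   = (4.573 kJ/mol)(2.675) = 12.2 kJ/mol
ΔG > 0, so the forward reaction is non-spontaneous (proceeds in reverse).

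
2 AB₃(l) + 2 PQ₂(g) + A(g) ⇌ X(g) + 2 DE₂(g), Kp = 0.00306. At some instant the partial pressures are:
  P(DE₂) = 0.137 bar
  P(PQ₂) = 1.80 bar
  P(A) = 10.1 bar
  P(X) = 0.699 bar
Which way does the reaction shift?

in the forward direction

(AB₃ is a pure liquid — omitted from Qp.)
Qp = P(X)·P(DE₂)² / (P(PQ₂)²·P(A)) = (0.699)·(0.137)² / ((1.80)²·(10.1)) = 4.01×10⁻⁴
Qp = 4.01×10⁻⁴ < Kp = 0.00306, so the forward reaction proceeds.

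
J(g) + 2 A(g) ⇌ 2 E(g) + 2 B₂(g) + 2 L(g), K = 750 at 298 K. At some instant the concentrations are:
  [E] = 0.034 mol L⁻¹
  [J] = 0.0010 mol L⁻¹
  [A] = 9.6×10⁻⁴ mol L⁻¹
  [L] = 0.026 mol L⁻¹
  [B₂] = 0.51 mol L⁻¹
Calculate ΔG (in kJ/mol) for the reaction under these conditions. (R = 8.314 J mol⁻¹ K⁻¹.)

ΔG = -3.03 kJ/mol

Q = [E]²·[B₂]²·[L]² / ([J]·[A]²) = (0.034)²·(0.51)²·(0.026)² / ((0.0010)·(9.6×10⁻⁴)²) = 221
ΔG = RT ln(Q/K) = (8.314 J mol⁻¹ K⁻¹)(298 K) × ln(221/750)
   = (2.478 kJ/mol)(-1.222) = -3.03 kJ/mol
ΔG < 0, so the forward reaction is spontaneous (proceeds forward).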